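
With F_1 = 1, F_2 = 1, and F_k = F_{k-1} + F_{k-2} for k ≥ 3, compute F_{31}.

1346269

Iterating the recurrence up to F_{24} = 46368 and F_{23} = 28657:
F_{25} = F_{24} + F_{23} = 46368 + 28657 = 75025
F_{26} = F_{25} + F_{24} = 75025 + 46368 = 121393
F_{27} = F_{26} + F_{25} = 121393 + 75025 = 196418
F_{28} = F_{27} + F_{26} = 196418 + 121393 = 317811
F_{29} = F_{28} + F_{27} = 317811 + 196418 = 514229
F_{30} = F_{29} + F_{28} = 514229 + 317811 = 832040
F_{31} = F_{30} + F_{29} = 832040 + 514229 = 1346269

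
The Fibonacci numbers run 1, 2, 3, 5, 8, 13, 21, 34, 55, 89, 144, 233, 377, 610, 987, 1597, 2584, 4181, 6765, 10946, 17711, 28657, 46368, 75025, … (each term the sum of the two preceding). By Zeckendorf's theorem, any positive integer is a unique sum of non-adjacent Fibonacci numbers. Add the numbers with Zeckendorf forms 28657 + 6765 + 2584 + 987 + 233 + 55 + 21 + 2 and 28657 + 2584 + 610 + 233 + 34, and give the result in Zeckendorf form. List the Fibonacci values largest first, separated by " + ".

46368 + 17711 + 6765 + 377 + 144 + 55 + 2

The two numbers are 39304 and 32118, so their sum is 71422.
Repeatedly subtract the largest Fibonacci number that fits:
take 46368 (≤ 71422); 71422 − 46368 = 25054
take 17711 (≤ 25054); 25054 − 17711 = 7343
take 6765 (≤ 7343); 7343 − 6765 = 578
take 377 (≤ 578); 578 − 377 = 201
take 144 (≤ 201); 201 − 144 = 57
take 55 (≤ 57); 57 − 55 = 2
take 2 (≤ 2); 2 − 2 = 0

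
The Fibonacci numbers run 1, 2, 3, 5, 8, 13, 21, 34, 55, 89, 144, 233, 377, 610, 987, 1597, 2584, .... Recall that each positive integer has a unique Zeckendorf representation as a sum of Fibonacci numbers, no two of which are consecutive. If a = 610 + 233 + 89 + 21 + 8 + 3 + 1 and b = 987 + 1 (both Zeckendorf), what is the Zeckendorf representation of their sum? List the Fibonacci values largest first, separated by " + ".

1597 + 233 + 89 + 34

The two numbers are 965 and 988, so their sum is 1953.
1953 − 1597 = 356
356 − 233 = 123
123 − 89 = 34
34 − 34 = 0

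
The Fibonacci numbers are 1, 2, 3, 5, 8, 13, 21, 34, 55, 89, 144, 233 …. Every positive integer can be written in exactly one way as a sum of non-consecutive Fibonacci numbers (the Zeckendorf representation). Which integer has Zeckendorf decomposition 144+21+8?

144+21+8 = 173.

173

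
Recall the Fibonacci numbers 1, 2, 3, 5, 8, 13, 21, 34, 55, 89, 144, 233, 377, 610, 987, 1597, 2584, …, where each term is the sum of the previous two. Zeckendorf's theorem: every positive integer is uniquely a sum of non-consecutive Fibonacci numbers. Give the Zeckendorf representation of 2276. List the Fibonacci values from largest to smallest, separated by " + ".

1597 + 610 + 55 + 13 + 1

2276 − 1597 = 679
679 − 610 = 69
69 − 55 = 14
14 − 13 = 1
1 − 1 = 0
So 2276 = 1597 + 610 + 55 + 13 + 1, with no two terms consecutive in the sequence.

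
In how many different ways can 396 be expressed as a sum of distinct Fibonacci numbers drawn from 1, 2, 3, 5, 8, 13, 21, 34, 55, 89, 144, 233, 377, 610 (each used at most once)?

Each representation comes from the Zeckendorf form by replacing some F_k with F_{k−1} + F_{k−2} where possible.
396 = 377+13+5+1 = 377+13+3+2+1 = 233+144+13+5+1 = 377+8+5+3+2+1 = 233+144+13+3+2+1 = … (7 more), for 12 in all.

12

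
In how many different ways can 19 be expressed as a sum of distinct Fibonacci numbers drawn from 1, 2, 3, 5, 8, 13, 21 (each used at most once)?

3

19 = 13+5+1 = 13+3+2+1 = 8+5+3+2+1 — 3 representations.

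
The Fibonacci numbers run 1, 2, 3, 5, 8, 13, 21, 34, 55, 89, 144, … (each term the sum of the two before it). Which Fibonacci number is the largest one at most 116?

89

89 ≤ 116 < 144, so the largest Fibonacci number not exceeding 116 is 89.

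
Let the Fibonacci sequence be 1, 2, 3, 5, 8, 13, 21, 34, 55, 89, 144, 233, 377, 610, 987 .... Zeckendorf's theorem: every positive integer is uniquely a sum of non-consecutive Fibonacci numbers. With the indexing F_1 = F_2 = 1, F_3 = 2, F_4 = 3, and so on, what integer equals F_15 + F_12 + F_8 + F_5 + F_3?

F_15 + F_12 + F_8 + F_5 + F_3 = 610 + 144 + 21 + 5 + 2 = 782.

782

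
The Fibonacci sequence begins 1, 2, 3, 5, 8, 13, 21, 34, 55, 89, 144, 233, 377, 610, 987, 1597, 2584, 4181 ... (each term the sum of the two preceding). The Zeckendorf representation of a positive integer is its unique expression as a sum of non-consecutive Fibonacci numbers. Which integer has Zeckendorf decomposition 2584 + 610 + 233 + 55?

2584 + 610 + 233 + 55 = 3482.

3482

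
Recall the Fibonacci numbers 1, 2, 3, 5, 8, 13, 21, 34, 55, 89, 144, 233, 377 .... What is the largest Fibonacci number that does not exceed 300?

233

233 ≤ 300 < 377, so the largest Fibonacci number not exceeding 300 is 233.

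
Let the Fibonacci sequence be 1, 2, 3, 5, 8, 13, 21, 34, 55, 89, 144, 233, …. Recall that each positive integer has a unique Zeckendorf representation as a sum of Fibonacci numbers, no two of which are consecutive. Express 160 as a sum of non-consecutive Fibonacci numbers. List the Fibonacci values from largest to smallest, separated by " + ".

144 + 13 + 3

160 − 144 = 16
16 − 13 = 3
3 − 3 = 0
So 160 = 144 + 13 + 3, with no two terms consecutive in the sequence.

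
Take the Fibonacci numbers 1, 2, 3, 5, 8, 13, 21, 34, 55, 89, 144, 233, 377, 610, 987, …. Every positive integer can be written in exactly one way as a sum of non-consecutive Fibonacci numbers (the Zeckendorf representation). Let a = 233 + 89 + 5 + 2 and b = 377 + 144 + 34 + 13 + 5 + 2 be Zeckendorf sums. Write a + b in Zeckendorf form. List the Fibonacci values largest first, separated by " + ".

610 + 233 + 55 + 5 + 1

The two numbers are 329 and 575, so their sum is 904.
Repeatedly subtract the largest Fibonacci number that fits:
904 − 610 = 294
294 − 233 = 61
61 − 55 = 6
6 − 5 = 1
1 − 1 = 0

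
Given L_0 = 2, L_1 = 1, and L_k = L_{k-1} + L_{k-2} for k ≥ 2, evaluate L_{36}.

33385282

Iterating the recurrence up to L_{30} = 1860498 and L_{29} = 1149851:
L_{31} = L_{30} + L_{29} = 1860498 + 1149851 = 3010349
L_{32} = L_{31} + L_{30} = 3010349 + 1860498 = 4870847
L_{33} = L_{32} + L_{31} = 4870847 + 3010349 = 7881196
L_{34} = L_{33} + L_{32} = 7881196 + 4870847 = 12752043
L_{35} = L_{34} + L_{33} = 12752043 + 7881196 = 20633239
L_{36} = L_{35} + L_{34} = 20633239 + 12752043 = 33385282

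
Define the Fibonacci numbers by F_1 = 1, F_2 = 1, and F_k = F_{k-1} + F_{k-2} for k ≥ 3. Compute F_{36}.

14930352

Iterating the recurrence up to F_{29} = 514229 and F_{28} = 317811:
F_{30} = F_{29} + F_{28} = 514229 + 317811 = 832040
F_{31} = F_{30} + F_{29} = 832040 + 514229 = 1346269
F_{32} = F_{31} + F_{30} = 1346269 + 832040 = 2178309
F_{33} = F_{32} + F_{31} = 2178309 + 1346269 = 3524578
F_{34} = F_{33} + F_{32} = 3524578 + 2178309 = 5702887
F_{35} = F_{34} + F_{33} = 5702887 + 3524578 = 9227465
F_{36} = F_{35} + F_{34} = 9227465 + 5702887 = 14930352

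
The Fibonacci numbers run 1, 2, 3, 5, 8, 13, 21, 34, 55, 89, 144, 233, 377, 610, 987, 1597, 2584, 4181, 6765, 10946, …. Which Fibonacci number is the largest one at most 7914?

6765 ≤ 7914 < 10946, so the largest Fibonacci number not exceeding 7914 is 6765.

6765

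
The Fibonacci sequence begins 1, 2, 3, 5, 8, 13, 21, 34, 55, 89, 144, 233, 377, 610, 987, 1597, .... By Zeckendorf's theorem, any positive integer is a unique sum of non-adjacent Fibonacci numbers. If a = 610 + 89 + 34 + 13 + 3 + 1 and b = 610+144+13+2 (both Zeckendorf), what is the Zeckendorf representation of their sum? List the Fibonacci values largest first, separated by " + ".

987 + 377 + 144 + 8 + 3

The two numbers are 750 and 769, so their sum is 1519.
Greedily peel off the largest Fibonacci term at each step:
largest Fibonacci ≤ 1519 is 987; 1519 − 987 = 532
largest Fibonacci ≤ 532 is 377; 532 − 377 = 155
largest Fibonacci ≤ 155 is 144; 155 − 144 = 11
largest Fibonacci ≤ 11 is 8; 11 − 8 = 3
largest Fibonacci ≤ 3 is 3; 3 − 3 = 0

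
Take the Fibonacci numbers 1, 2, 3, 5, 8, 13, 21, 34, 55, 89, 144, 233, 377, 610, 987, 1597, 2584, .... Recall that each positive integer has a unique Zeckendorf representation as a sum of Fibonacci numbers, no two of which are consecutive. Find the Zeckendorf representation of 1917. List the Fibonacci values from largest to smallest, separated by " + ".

1597 + 233 + 55 + 21 + 8 + 3

Greedy algorithm:
subtract 1597 from 1917: 320 remains
subtract 233 from 320: 87 remains
subtract 55 from 87: 32 remains
subtract 21 from 32: 11 remains
subtract 8 from 11: 3 remains
subtract 3 from 3: 0 remains
So 1917 = 1597 + 233 + 55 + 21 + 8 + 3, with no two terms consecutive in the sequence.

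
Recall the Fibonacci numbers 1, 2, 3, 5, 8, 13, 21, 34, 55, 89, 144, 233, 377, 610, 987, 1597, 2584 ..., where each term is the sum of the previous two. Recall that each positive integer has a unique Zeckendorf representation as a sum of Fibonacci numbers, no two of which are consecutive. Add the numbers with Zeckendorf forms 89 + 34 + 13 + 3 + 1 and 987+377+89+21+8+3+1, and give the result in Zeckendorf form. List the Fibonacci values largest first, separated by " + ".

The two numbers are 140 and 1486, so their sum is 1626.
subtract 1597 from 1626: 29 remains
subtract 21 from 29: 8 remains
subtract 8 from 8: 0 remains

1597 + 21 + 8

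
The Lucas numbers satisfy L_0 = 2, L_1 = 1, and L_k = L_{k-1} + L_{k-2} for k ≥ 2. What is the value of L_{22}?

39603

Iterating the recurrence up to L_{16} = 2207 and L_{15} = 1364:
L_{17} = L_{16} + L_{15} = 2207 + 1364 = 3571
L_{18} = L_{17} + L_{16} = 3571 + 2207 = 5778
L_{19} = L_{18} + L_{17} = 5778 + 3571 = 9349
L_{20} = L_{19} + L_{18} = 9349 + 5778 = 15127
L_{21} = L_{20} + L_{19} = 15127 + 9349 = 24476
L_{22} = L_{21} + L_{20} = 24476 + 15127 = 39603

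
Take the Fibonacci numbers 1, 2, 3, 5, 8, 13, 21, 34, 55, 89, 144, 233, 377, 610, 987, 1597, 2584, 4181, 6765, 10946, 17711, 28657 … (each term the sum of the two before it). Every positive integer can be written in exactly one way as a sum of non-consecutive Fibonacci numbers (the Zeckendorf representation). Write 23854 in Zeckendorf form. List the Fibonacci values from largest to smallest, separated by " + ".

17711 + 4181 + 1597 + 233 + 89 + 34 + 8 + 1

take 17711 (≤ 23854); 23854 − 17711 = 6143
take 4181 (≤ 6143); 6143 − 4181 = 1962
take 1597 (≤ 1962); 1962 − 1597 = 365
take 233 (≤ 365); 365 − 233 = 132
take 89 (≤ 132); 132 − 89 = 43
take 34 (≤ 43); 43 − 34 = 9
take 8 (≤ 9); 9 − 8 = 1
take 1 (≤ 1); 1 − 1 = 0
So 23854 = 17711 + 4181 + 1597 + 233 + 89 + 34 + 8 + 1, with no two terms consecutive in the sequence.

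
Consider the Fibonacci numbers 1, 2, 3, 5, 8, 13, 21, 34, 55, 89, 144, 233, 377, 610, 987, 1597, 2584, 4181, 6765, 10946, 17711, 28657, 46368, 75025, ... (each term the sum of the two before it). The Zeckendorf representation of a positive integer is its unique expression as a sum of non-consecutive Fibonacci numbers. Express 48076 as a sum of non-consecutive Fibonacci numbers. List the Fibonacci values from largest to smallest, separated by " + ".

Greedily peel off the largest Fibonacci term at each step:
take 46368 (≤ 48076); 48076 − 46368 = 1708
take 1597 (≤ 1708); 1708 − 1597 = 111
take 89 (≤ 111); 111 − 89 = 22
take 21 (≤ 22); 22 − 21 = 1
take 1 (≤ 1); 1 − 1 = 0
So 48076 = 46368 + 1597 + 89 + 21 + 1, with no two terms consecutive in the sequence.

46368 + 1597 + 89 + 21 + 1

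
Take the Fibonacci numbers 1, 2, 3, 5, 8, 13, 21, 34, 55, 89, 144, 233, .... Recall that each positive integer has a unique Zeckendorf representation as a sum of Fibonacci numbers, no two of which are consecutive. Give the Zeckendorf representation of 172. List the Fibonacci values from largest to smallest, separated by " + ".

144 + 21 + 5 + 2

172: greatest Fibonacci not exceeding it is 144, leaving 28
28: greatest Fibonacci not exceeding it is 21, leaving 7
7: greatest Fibonacci not exceeding it is 5, leaving 2
2: greatest Fibonacci not exceeding it is 2, leaving 0
So 172 = 144 + 21 + 5 + 2, with no two terms consecutive in the sequence.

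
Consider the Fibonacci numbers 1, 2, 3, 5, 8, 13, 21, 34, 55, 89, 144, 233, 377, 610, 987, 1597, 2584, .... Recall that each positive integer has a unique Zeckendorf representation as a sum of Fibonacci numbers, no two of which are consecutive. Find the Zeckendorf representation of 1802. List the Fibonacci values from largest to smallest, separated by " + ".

1597 + 144 + 55 + 5 + 1

take 1597 (≤ 1802); 1802 − 1597 = 205
take 144 (≤ 205); 205 − 144 = 61
take 55 (≤ 61); 61 − 55 = 6
take 5 (≤ 6); 6 − 5 = 1
take 1 (≤ 1); 1 − 1 = 0
So 1802 = 1597 + 144 + 55 + 5 + 1, with no two terms consecutive in the sequence.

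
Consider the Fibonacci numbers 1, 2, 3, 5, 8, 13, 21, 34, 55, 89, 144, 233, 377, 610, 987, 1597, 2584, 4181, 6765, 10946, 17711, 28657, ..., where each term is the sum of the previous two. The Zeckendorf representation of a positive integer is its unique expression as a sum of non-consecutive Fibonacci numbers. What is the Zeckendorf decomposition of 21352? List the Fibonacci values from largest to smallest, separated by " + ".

17711 + 2584 + 987 + 55 + 13 + 2

Greedily peel off the largest Fibonacci term at each step:
21352: greatest Fibonacci not exceeding it is 17711, leaving 3641
3641: greatest Fibonacci not exceeding it is 2584, leaving 1057
1057: greatest Fibonacci not exceeding it is 987, leaving 70
70: greatest Fibonacci not exceeding it is 55, leaving 15
15: greatest Fibonacci not exceeding it is 13, leaving 2
2: greatest Fibonacci not exceeding it is 2, leaving 0
So 21352 = 17711 + 2584 + 987 + 55 + 13 + 2, with no two terms consecutive in the sequence.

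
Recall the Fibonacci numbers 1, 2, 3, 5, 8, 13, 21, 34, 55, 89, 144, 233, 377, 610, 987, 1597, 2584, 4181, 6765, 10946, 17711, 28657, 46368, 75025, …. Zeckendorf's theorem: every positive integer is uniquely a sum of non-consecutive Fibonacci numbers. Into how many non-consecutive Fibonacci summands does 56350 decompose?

6

56350 − 46368 = 9982
9982 − 6765 = 3217
3217 − 2584 = 633
633 − 610 = 23
23 − 21 = 2
2 − 2 = 0
56350 = 46368 + 6765 + 2584 + 610 + 21 + 2, which has 6 terms.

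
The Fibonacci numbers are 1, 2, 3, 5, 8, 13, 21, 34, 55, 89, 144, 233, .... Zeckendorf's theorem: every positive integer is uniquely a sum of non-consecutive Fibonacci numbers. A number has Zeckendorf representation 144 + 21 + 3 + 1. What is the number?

169

144 + 21 + 3 + 1 = 169.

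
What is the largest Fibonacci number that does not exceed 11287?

10946 ≤ 11287 < 17711, so the largest Fibonacci number not exceeding 11287 is 10946.

10946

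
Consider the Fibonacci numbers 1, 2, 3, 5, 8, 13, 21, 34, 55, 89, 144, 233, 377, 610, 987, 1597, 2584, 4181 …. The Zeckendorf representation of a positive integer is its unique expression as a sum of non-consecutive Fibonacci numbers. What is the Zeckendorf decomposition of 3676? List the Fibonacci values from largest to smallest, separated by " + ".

2584 + 987 + 89 + 13 + 3

take 2584 (≤ 3676); 3676 − 2584 = 1092
take 987 (≤ 1092); 1092 − 987 = 105
take 89 (≤ 105); 105 − 89 = 16
take 13 (≤ 16); 16 − 13 = 3
take 3 (≤ 3); 3 − 3 = 0
So 3676 = 2584 + 987 + 89 + 13 + 3, with no two terms consecutive in the sequence.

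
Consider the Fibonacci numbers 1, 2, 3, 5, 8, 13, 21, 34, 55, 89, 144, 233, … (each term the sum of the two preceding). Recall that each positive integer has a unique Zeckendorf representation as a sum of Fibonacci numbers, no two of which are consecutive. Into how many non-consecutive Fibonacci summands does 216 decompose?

Greedily peel off the largest Fibonacci term at each step:
subtract 144 from 216: 72 remains
subtract 55 from 72: 17 remains
subtract 13 from 17: 4 remains
subtract 3 from 4: 1 remains
subtract 1 from 1: 0 remains
216 = 144 + 55 + 13 + 3 + 1, which has 5 terms.

5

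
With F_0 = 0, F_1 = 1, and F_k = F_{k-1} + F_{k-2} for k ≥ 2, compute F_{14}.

377

Iterating the recurrence up to F_{8} = 21 and F_{7} = 13:
F_{9} = F_{8} + F_{7} = 21 + 13 = 34
F_{10} = F_{9} + F_{8} = 34 + 21 = 55
F_{11} = F_{10} + F_{9} = 55 + 34 = 89
F_{12} = F_{11} + F_{10} = 89 + 55 = 144
F_{13} = F_{12} + F_{11} = 144 + 89 = 233
F_{14} = F_{13} + F_{12} = 233 + 144 = 377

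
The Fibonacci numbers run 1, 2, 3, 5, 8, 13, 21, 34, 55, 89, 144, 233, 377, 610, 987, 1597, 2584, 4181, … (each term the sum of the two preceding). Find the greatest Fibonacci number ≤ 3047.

2584 ≤ 3047 < 4181, so the largest Fibonacci number not exceeding 3047 is 2584.

2584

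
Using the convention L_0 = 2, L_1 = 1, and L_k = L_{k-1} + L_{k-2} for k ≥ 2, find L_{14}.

843

Iterating the recurrence up to L_{9} = 76 and L_{8} = 47:
L_{10} = L_{9} + L_{8} = 76 + 47 = 123
L_{11} = L_{10} + L_{9} = 123 + 76 = 199
L_{12} = L_{11} + L_{10} = 199 + 123 = 322
L_{13} = L_{12} + L_{11} = 322 + 199 = 521
L_{14} = L_{13} + L_{12} = 521 + 322 = 843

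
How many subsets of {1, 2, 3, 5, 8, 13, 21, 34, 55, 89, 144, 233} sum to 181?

12

181 = 144+34+3 = 144+34+2+1 = 144+21+13+3 = … (9 more), for 12 in all.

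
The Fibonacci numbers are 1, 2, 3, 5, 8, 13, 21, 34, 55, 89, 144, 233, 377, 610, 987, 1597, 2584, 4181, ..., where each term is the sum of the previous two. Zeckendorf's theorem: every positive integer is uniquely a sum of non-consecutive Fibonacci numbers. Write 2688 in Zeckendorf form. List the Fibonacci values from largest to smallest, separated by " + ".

2584 + 89 + 13 + 2

subtract 2584 from 2688: 104 remains
subtract 89 from 104: 15 remains
subtract 13 from 15: 2 remains
subtract 2 from 2: 0 remains
So 2688 = 2584 + 89 + 13 + 2, with no two terms consecutive in the sequence.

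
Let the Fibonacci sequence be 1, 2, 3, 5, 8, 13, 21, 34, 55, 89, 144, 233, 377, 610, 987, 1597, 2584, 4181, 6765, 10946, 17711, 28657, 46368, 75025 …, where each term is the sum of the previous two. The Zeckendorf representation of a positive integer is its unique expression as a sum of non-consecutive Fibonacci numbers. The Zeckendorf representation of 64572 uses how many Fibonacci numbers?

7

Repeatedly subtract the largest Fibonacci number that fits:
46368 ≤ 64572 < 75025, so take 46368; remainder 18204
17711 ≤ 18204 < 28657, so take 17711; remainder 493
377 ≤ 493 < 610, so take 377; remainder 116
89 ≤ 116 < 144, so take 89; remainder 27
21 ≤ 27 < 34, so take 21; remainder 6
5 ≤ 6 < 8, so take 5; remainder 1
1 ≤ 1 < 2, so take 1; remainder 0
64572 = 46368 + 17711 + 377 + 89 + 21 + 5 + 1, which has 7 terms.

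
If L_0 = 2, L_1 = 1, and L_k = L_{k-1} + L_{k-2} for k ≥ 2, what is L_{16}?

2207

Iterating the recurrence up to L_{8} = 47 and L_{7} = 29:
L_{9} = L_{8} + L_{7} = 47 + 29 = 76
L_{10} = L_{9} + L_{8} = 76 + 47 = 123
L_{11} = L_{10} + L_{9} = 123 + 76 = 199
L_{12} = L_{11} + L_{10} = 199 + 123 = 322
L_{13} = L_{12} + L_{11} = 322 + 199 = 521
L_{14} = L_{13} + L_{12} = 521 + 322 = 843
L_{15} = L_{14} + L_{13} = 843 + 521 = 1364
L_{16} = L_{15} + L_{14} = 1364 + 843 = 2207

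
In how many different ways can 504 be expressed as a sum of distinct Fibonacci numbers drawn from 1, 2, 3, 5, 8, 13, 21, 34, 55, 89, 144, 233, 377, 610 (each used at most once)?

Each representation comes from the Zeckendorf form by replacing some F_k with F_{k−1} + F_{k−2} where possible.
504 = 377+89+34+3+1 = 377+89+21+13+3+1 = 233+144+89+34+3+1 = 377+89+21+8+5+3+1 = … (6 more), for 10 in all.

10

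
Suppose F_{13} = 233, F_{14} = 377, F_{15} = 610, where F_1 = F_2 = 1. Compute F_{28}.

317811

By the addition formula F_{m+n} = F_m F_{n+1} + F_{m−1} F_n with m=14, n=14: F_{28} = 377·610 + 233·377 = 229970 + 87841 = 317811.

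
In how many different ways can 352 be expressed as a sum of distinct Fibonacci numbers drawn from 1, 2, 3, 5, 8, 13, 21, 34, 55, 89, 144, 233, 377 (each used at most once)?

9

Each representation comes from the Zeckendorf form by replacing some F_k with F_{k−1} + F_{k−2} where possible.
352 = 233+89+21+8+1 = 233+89+21+5+3+1 = 233+55+34+21+8+1 = … (6 more), for 9 in all.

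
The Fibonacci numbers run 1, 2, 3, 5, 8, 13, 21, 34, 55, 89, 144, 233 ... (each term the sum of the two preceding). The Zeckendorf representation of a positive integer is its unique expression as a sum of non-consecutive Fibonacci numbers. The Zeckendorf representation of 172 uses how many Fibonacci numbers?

Greedy algorithm:
172 − 144 = 28
28 − 21 = 7
7 − 5 = 2
2 − 2 = 0
172 = 144 + 21 + 5 + 2, which has 4 terms.

4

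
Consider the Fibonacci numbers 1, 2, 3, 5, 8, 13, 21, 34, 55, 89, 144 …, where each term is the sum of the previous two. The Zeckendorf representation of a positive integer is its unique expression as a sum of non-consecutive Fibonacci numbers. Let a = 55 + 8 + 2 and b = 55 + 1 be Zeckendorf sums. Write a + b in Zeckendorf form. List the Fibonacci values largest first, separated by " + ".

The two numbers are 65 and 56, so their sum is 121.
121 − 89 = 32
32 − 21 = 11
11 − 8 = 3
3 − 3 = 0

89 + 21 + 8 + 3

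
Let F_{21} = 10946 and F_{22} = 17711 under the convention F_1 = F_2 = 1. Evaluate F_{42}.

By the doubling identity F_{2k} = F_k(2F_{k+1} − F_k): F_{42} = 10946·(2·17711 − 10946) = 10946·24476 = 267914296.

267914296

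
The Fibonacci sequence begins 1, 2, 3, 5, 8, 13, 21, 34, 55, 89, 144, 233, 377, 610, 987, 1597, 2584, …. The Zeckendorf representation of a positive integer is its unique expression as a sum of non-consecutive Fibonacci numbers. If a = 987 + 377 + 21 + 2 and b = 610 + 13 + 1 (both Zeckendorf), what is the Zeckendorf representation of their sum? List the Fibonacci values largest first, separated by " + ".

The two numbers are 1387 and 624, so their sum is 2011.
subtract 1597 from 2011: 414 remains
subtract 377 from 414: 37 remains
subtract 34 from 37: 3 remains
subtract 3 from 3: 0 remains

1597 + 377 + 34 + 3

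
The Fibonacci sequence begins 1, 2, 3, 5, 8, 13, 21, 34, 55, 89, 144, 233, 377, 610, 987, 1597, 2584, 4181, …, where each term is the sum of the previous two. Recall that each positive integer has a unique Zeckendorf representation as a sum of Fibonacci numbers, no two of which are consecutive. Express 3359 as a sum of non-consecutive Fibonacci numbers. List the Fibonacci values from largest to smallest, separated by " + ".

Greedy algorithm:
subtract 2584 from 3359: 775 remains
subtract 610 from 775: 165 remains
subtract 144 from 165: 21 remains
subtract 21 from 21: 0 remains
So 3359 = 2584 + 610 + 144 + 21, with no two terms consecutive in the sequence.

2584 + 610 + 144 + 21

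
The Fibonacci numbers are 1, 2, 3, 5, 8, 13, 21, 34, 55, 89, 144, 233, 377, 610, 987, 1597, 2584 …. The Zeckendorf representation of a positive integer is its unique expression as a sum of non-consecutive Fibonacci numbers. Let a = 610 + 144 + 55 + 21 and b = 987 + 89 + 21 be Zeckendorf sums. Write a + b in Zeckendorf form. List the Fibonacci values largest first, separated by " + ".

The two numbers are 830 and 1097, so their sum is 1927.
largest Fibonacci ≤ 1927 is 1597; 1927 − 1597 = 330
largest Fibonacci ≤ 330 is 233; 330 − 233 = 97
largest Fibonacci ≤ 97 is 89; 97 − 89 = 8
largest Fibonacci ≤ 8 is 8; 8 − 8 = 0

1597 + 233 + 89 + 8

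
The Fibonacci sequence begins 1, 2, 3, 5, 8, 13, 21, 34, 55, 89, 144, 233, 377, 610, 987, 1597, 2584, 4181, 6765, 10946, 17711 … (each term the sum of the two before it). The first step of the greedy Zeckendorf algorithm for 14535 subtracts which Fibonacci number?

10946 ≤ 14535 < 17711, so the largest Fibonacci number not exceeding 14535 is 10946.

10946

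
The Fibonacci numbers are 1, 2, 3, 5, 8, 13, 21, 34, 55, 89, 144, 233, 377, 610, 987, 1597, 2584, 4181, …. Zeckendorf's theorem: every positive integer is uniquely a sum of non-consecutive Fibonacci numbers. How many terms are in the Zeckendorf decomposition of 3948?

2584 ≤ 3948 < 4181, so take 2584; remainder 1364
987 ≤ 1364 < 1597, so take 987; remainder 377
377 ≤ 377 < 610, so take 377; remainder 0
3948 = 2584 + 987 + 377, which has 3 terms.

3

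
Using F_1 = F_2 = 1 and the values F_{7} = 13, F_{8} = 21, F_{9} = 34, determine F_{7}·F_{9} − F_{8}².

1

13·34 − 21² = 442 − 441 = 1. (Cassini's identity: F_{k−1}F_{k+1} − F_k² = (−1)^k.)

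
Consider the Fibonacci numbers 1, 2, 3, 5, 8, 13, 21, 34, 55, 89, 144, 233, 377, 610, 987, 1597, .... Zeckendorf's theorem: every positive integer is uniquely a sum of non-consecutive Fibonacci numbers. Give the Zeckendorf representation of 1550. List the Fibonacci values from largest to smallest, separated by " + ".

Greedy algorithm:
largest Fibonacci ≤ 1550 is 987; 1550 − 987 = 563
largest Fibonacci ≤ 563 is 377; 563 − 377 = 186
largest Fibonacci ≤ 186 is 144; 186 − 144 = 42
largest Fibonacci ≤ 42 is 34; 42 − 34 = 8
largest Fibonacci ≤ 8 is 8; 8 − 8 = 0
So 1550 = 987 + 377 + 144 + 34 + 8, with no two terms consecutive in the sequence.

987 + 377 + 144 + 34 + 8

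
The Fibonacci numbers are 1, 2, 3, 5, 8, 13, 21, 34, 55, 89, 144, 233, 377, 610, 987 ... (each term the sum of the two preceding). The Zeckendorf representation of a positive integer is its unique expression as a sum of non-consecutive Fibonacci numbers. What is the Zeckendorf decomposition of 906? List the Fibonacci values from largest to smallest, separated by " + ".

take 610 (≤ 906); 906 − 610 = 296
take 233 (≤ 296); 296 − 233 = 63
take 55 (≤ 63); 63 − 55 = 8
take 8 (≤ 8); 8 − 8 = 0
So 906 = 610 + 233 + 55 + 8, with no two terms consecutive in the sequence.

610 + 233 + 55 + 8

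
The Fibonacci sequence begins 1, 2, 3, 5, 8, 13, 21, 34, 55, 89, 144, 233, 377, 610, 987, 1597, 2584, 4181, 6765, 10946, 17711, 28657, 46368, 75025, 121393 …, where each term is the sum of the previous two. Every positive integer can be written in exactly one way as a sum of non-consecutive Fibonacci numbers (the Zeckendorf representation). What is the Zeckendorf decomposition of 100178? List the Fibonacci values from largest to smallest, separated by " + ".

75025 + 17711 + 6765 + 610 + 55 + 8 + 3 + 1

100178: greatest Fibonacci not exceeding it is 75025, leaving 25153
25153: greatest Fibonacci not exceeding it is 17711, leaving 7442
7442: greatest Fibonacci not exceeding it is 6765, leaving 677
677: greatest Fibonacci not exceeding it is 610, leaving 67
67: greatest Fibonacci not exceeding it is 55, leaving 12
12: greatest Fibonacci not exceeding it is 8, leaving 4
4: greatest Fibonacci not exceeding it is 3, leaving 1
1: greatest Fibonacci not exceeding it is 1, leaving 0
So 100178 = 75025 + 17711 + 6765 + 610 + 55 + 8 + 3 + 1, with no two terms consecutive in the sequence.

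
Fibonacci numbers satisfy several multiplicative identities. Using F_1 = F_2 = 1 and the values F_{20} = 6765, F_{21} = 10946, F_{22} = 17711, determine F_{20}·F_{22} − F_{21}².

6765·17711 − 10946² = 119814915 − 119814916 = -1. (Cassini's identity: F_{k−1}F_{k+1} − F_k² = (−1)^k.)

-1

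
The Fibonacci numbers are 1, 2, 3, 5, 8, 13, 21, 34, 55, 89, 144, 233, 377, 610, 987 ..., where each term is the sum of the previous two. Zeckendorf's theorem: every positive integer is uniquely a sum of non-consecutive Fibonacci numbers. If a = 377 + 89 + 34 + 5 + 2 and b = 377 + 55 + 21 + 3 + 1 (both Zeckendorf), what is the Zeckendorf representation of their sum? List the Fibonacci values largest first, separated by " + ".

610 + 233 + 89 + 21 + 8 + 3

The two numbers are 507 and 457, so their sum is 964.
Greedy algorithm:
subtract 610 from 964: 354 remains
subtract 233 from 354: 121 remains
subtract 89 from 121: 32 remains
subtract 21 from 32: 11 remains
subtract 8 from 11: 3 remains
subtract 3 from 3: 0 remains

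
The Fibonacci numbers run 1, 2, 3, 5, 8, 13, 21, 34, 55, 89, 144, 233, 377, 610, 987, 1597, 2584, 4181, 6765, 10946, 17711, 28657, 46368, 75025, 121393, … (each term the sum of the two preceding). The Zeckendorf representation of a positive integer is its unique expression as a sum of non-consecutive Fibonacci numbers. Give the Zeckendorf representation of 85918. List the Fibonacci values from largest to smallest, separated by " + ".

85918: greatest Fibonacci not exceeding it is 75025, leaving 10893
10893: greatest Fibonacci not exceeding it is 6765, leaving 4128
4128: greatest Fibonacci not exceeding it is 2584, leaving 1544
1544: greatest Fibonacci not exceeding it is 987, leaving 557
557: greatest Fibonacci not exceeding it is 377, leaving 180
180: greatest Fibonacci not exceeding it is 144, leaving 36
36: greatest Fibonacci not exceeding it is 34, leaving 2
2: greatest Fibonacci not exceeding it is 2, leaving 0
So 85918 = 75025 + 6765 + 2584 + 987 + 377 + 144 + 34 + 2, with no two terms consecutive in the sequence.

75025 + 6765 + 2584 + 987 + 377 + 144 + 34 + 2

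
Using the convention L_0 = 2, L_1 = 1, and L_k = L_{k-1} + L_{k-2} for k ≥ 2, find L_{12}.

322

Iterating the recurrence up to L_{5} = 11 and L_{4} = 7:
L_{6} = L_{5} + L_{4} = 11 + 7 = 18
L_{7} = L_{6} + L_{5} = 18 + 11 = 29
L_{8} = L_{7} + L_{6} = 29 + 18 = 47
L_{9} = L_{8} + L_{7} = 47 + 29 = 76
L_{10} = L_{9} + L_{8} = 76 + 47 = 123
L_{11} = L_{10} + L_{9} = 123 + 76 = 199
L_{12} = L_{11} + L_{10} = 199 + 123 = 322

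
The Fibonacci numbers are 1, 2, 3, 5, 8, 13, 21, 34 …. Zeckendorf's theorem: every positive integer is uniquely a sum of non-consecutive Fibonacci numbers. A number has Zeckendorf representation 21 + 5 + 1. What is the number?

27

21 + 5 + 1 = 27.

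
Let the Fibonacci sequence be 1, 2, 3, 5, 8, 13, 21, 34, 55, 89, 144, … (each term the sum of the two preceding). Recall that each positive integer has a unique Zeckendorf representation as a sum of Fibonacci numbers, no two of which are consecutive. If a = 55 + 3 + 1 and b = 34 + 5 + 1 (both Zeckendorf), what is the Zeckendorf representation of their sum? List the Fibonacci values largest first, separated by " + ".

89 + 8 + 2

The two numbers are 59 and 40, so their sum is 99.
Greedily peel off the largest Fibonacci term at each step:
89 ≤ 99 < 144, so take 89; remainder 10
8 ≤ 10 < 13, so take 8; remainder 2
2 ≤ 2 < 3, so take 2; remainder 0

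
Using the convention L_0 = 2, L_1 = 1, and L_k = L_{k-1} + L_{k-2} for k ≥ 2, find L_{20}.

Iterating the recurrence up to L_{12} = 322 and L_{11} = 199:
L_{13} = L_{12} + L_{11} = 322 + 199 = 521
L_{14} = L_{13} + L_{12} = 521 + 322 = 843
L_{15} = L_{14} + L_{13} = 843 + 521 = 1364
L_{16} = L_{15} + L_{14} = 1364 + 843 = 2207
L_{17} = L_{16} + L_{15} = 2207 + 1364 = 3571
L_{18} = L_{17} + L_{16} = 3571 + 2207 = 5778
L_{19} = L_{18} + L_{17} = 5778 + 3571 = 9349
L_{20} = L_{19} + L_{18} = 9349 + 5778 = 15127

15127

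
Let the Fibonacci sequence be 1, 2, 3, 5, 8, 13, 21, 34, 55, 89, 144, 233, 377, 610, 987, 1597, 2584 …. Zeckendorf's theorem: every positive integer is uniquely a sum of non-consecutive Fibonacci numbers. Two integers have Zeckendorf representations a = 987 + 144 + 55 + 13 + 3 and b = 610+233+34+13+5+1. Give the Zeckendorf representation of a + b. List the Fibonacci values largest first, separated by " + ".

The two numbers are 1202 and 896, so their sum is 2098.
subtract 1597 from 2098: 501 remains
subtract 377 from 501: 124 remains
subtract 89 from 124: 35 remains
subtract 34 from 35: 1 remains
subtract 1 from 1: 0 remains

1597 + 377 + 89 + 34 + 1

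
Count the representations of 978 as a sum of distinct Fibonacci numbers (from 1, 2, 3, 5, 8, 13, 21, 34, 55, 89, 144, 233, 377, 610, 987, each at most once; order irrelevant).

978 = 610+233+89+34+8+3+1 = 610+233+89+21+13+8+3+1 = 610+233+55+34+21+13+8+3+1 = … (2 more), for 5 in all.

5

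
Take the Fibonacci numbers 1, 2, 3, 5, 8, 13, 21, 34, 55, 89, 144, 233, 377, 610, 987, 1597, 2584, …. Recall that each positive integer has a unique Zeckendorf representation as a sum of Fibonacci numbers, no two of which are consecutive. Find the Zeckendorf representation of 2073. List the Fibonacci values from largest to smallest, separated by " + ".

1597 + 377 + 89 + 8 + 2

Greedily peel off the largest Fibonacci term at each step:
largest Fibonacci ≤ 2073 is 1597; 2073 − 1597 = 476
largest Fibonacci ≤ 476 is 377; 476 − 377 = 99
largest Fibonacci ≤ 99 is 89; 99 − 89 = 10
largest Fibonacci ≤ 10 is 8; 10 − 8 = 2
largest Fibonacci ≤ 2 is 2; 2 − 2 = 0
So 2073 = 1597 + 377 + 89 + 8 + 2, with no two terms consecutive in the sequence.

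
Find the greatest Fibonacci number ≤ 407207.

317811

317811 ≤ 407207 < 514229, so the largest Fibonacci number not exceeding 407207 is 317811.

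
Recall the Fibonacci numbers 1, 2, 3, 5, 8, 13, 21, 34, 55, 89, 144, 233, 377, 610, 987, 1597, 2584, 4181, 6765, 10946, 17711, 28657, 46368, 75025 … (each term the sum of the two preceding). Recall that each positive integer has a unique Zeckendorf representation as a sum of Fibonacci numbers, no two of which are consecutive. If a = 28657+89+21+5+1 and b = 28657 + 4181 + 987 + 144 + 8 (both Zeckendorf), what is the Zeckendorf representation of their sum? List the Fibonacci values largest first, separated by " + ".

The two numbers are 28773 and 33977, so their sum is 62750.
Repeatedly subtract the largest Fibonacci number that fits:
subtract 46368 from 62750: 16382 remains
subtract 10946 from 16382: 5436 remains
subtract 4181 from 5436: 1255 remains
subtract 987 from 1255: 268 remains
subtract 233 from 268: 35 remains
subtract 34 from 35: 1 remains
subtract 1 from 1: 0 remains

46368 + 10946 + 4181 + 987 + 233 + 34 + 1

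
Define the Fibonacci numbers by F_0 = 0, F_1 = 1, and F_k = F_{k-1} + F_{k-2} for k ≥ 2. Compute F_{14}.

Iterating the recurrence up to F_{7} = 13 and F_{6} = 8:
F_{8} = F_{7} + F_{6} = 13 + 8 = 21
F_{9} = F_{8} + F_{7} = 21 + 13 = 34
F_{10} = F_{9} + F_{8} = 34 + 21 = 55
F_{11} = F_{10} + F_{9} = 55 + 34 = 89
F_{12} = F_{11} + F_{10} = 89 + 55 = 144
F_{13} = F_{12} + F_{11} = 144 + 89 = 233
F_{14} = F_{13} + F_{12} = 233 + 144 = 377

377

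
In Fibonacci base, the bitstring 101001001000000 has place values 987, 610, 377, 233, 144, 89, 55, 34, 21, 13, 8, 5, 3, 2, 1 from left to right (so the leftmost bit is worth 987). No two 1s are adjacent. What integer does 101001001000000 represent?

1474

Summing the place values of the 1 bits: 987 + 377 + 89 + 21 = 1474.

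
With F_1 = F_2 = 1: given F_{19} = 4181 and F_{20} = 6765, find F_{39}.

63245986

By F_{2k+1} = F_k² + F_{k+1}²: F_{39} = 4181² + 6765² = 17480761 + 45765225 = 63245986.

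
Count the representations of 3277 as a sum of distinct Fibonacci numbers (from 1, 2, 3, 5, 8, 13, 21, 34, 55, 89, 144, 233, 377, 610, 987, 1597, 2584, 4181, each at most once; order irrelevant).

18

Starting from the Zeckendorf form and repeatedly splitting a term F_k into F_{k−1} + F_{k−2} (when neither is already used) reaches every representation.
3277 = 2584+610+55+21+5+2 = 2584+610+55+13+8+5+2 = 2584+377+233+55+21+5+2 = … (15 more), for 18 in all.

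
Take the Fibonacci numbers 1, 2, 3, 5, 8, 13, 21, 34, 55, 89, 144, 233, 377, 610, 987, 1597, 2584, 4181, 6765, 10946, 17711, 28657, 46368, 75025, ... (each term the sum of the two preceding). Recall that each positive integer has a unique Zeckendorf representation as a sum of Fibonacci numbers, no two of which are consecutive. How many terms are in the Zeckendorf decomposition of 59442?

7

59442 − 46368 = 13074
13074 − 10946 = 2128
2128 − 1597 = 531
531 − 377 = 154
154 − 144 = 10
10 − 8 = 2
2 − 2 = 0
59442 = 46368 + 10946 + 1597 + 377 + 144 + 8 + 2, which has 7 terms.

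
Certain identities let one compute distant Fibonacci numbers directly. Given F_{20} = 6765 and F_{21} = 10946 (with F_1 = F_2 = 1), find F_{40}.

102334155

By the doubling identity F_{2k} = F_k(2F_{k+1} − F_k): F_{40} = 6765·(2·10946 − 6765) = 6765·15127 = 102334155.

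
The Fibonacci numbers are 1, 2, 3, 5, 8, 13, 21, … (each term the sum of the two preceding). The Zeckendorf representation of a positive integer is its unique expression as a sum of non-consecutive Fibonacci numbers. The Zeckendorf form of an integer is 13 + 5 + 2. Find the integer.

20

13 + 5 + 2 = 20.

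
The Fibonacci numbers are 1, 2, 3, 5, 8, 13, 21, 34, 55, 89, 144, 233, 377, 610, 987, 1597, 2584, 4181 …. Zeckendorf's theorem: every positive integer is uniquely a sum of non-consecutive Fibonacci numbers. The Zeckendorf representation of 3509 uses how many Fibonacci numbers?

Greedy algorithm:
largest Fibonacci ≤ 3509 is 2584; 3509 − 2584 = 925
largest Fibonacci ≤ 925 is 610; 925 − 610 = 315
largest Fibonacci ≤ 315 is 233; 315 − 233 = 82
largest Fibonacci ≤ 82 is 55; 82 − 55 = 27
largest Fibonacci ≤ 27 is 21; 27 − 21 = 6
largest Fibonacci ≤ 6 is 5; 6 − 5 = 1
largest Fibonacci ≤ 1 is 1; 1 − 1 = 0
3509 = 2584 + 610 + 233 + 55 + 21 + 5 + 1, which has 7 terms.

7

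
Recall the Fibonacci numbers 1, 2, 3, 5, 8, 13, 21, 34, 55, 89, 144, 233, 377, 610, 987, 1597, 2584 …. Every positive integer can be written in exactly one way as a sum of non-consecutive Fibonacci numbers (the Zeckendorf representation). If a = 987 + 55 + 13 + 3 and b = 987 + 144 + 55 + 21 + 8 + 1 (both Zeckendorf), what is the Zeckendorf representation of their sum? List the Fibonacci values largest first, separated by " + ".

The two numbers are 1058 and 1216, so their sum is 2274.
Repeatedly subtract the largest Fibonacci number that fits:
2274 − 1597 = 677
677 − 610 = 67
67 − 55 = 12
12 − 8 = 4
4 − 3 = 1
1 − 1 = 0

1597 + 610 + 55 + 8 + 3 + 1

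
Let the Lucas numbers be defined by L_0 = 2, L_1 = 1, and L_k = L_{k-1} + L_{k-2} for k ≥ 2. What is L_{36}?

33385282

Iterating the recurrence up to L_{29} = 1149851 and L_{28} = 710647:
L_{30} = L_{29} + L_{28} = 1149851 + 710647 = 1860498
L_{31} = L_{30} + L_{29} = 1860498 + 1149851 = 3010349
L_{32} = L_{31} + L_{30} = 3010349 + 1860498 = 4870847
L_{33} = L_{32} + L_{31} = 4870847 + 3010349 = 7881196
L_{34} = L_{33} + L_{32} = 7881196 + 4870847 = 12752043
L_{35} = L_{34} + L_{33} = 12752043 + 7881196 = 20633239
L_{36} = L_{35} + L_{34} = 20633239 + 12752043 = 33385282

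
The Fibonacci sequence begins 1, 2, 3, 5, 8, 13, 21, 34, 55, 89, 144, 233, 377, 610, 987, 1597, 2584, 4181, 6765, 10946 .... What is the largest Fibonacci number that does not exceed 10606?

6765

6765 ≤ 10606 < 10946, so the largest Fibonacci number not exceeding 10606 is 6765.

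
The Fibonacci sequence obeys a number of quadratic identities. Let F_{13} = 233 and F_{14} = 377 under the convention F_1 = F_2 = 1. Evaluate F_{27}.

196418

By F_{2k+1} = F_k² + F_{k+1}²: F_{27} = 233² + 377² = 54289 + 142129 = 196418.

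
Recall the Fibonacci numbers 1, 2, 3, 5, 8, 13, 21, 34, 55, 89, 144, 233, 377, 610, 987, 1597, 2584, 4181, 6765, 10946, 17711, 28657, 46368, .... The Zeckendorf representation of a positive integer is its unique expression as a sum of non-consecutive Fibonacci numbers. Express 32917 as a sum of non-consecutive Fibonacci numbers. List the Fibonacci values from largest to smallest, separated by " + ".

28657 + 4181 + 55 + 21 + 3

take 28657 (≤ 32917); 32917 − 28657 = 4260
take 4181 (≤ 4260); 4260 − 4181 = 79
take 55 (≤ 79); 79 − 55 = 24
take 21 (≤ 24); 24 − 21 = 3
take 3 (≤ 3); 3 − 3 = 0
So 32917 = 28657 + 4181 + 55 + 21 + 3, with no two terms consecutive in the sequence.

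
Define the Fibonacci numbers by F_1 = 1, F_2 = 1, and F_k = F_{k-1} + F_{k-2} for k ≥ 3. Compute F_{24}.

46368

Iterating the recurrence up to F_{18} = 2584 and F_{17} = 1597:
F_{19} = F_{18} + F_{17} = 2584 + 1597 = 4181
F_{20} = F_{19} + F_{18} = 4181 + 2584 = 6765
F_{21} = F_{20} + F_{19} = 6765 + 4181 = 10946
F_{22} = F_{21} + F_{20} = 10946 + 6765 = 17711
F_{23} = F_{22} + F_{21} = 17711 + 10946 = 28657
F_{24} = F_{23} + F_{22} = 28657 + 17711 = 46368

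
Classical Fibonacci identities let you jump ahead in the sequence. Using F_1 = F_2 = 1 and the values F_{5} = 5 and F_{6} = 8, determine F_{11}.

89

By F_{2k+1} = F_k² + F_{k+1}²: F_{11} = 5² + 8² = 25 + 64 = 89.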